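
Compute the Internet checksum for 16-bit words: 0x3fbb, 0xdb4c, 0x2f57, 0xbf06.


Sum all words (with carry folding):
+ 0x3fbb = 0x3fbb
+ 0xdb4c = 0x1b08
+ 0x2f57 = 0x4a5f
+ 0xbf06 = 0x0966
One's complement: ~0x0966
Checksum = 0xf699


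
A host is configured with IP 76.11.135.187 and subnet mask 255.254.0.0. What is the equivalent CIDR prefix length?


Binary: 11111111.11111110.00000000.00000000
Count leading 1s
Prefix: /15


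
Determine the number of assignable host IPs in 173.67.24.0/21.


Host bits = 32 - 21 = 11
Total addresses = 2^11 = 2048
Usable = total - 2 (network and broadcast)
Usable hosts: 2046


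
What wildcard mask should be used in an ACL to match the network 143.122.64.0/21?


Subnet mask: 255.255.248.0
Wildcard = 255.255.255.255 - subnet mask
255 - 255 = 0
255 - 255 = 0
255 - 248 = 7
255 - 0 = 255
Wildcard: 0.0.7.255


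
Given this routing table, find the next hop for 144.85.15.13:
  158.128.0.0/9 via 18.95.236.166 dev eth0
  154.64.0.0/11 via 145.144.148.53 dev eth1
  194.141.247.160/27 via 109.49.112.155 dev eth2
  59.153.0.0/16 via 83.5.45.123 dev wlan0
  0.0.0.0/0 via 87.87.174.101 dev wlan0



Longest prefix match for 144.85.15.13:
  /9 158.128.0.0: no
  /11 154.64.0.0: no
  /27 194.141.247.160: no
  /16 59.153.0.0: no
  /0 0.0.0.0: MATCH
Selected: next-hop 87.87.174.101 via wlan0 (matched /0)


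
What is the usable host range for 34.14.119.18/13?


Network: 34.8.0.0
Broadcast: 34.15.255.255
First usable = network + 1
Last usable = broadcast - 1
Range: 34.8.0.1 to 34.15.255.254


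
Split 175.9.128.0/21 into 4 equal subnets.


New prefix = 21 + 2 = 23
Each subnet has 512 addresses
  175.9.128.0/23
  175.9.130.0/23
  175.9.132.0/23
  175.9.134.0/23
Subnets: 175.9.128.0/23, 175.9.130.0/23, 175.9.132.0/23, 175.9.134.0/23


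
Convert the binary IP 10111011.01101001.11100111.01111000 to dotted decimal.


10111011 = 187
01101001 = 105
11100111 = 231
01111000 = 120
IP: 187.105.231.120


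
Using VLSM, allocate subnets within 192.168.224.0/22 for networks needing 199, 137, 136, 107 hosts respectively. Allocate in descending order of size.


199 hosts -> /24 (254 usable): 192.168.224.0/24
137 hosts -> /24 (254 usable): 192.168.225.0/24
136 hosts -> /24 (254 usable): 192.168.226.0/24
107 hosts -> /25 (126 usable): 192.168.227.0/25
Allocation: 192.168.224.0/24 (199 hosts, 254 usable); 192.168.225.0/24 (137 hosts, 254 usable); 192.168.226.0/24 (136 hosts, 254 usable); 192.168.227.0/25 (107 hosts, 126 usable)


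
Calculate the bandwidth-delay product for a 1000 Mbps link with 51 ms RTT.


BDP = bandwidth * RTT
= 1000 Mbps * 51 ms
= 1000 * 1e6 * 51 / 1000 bits
= 51000000 bits
= 6375000 bytes
= 6225.5859 KB
BDP = 51000000 bits (6375000 bytes)


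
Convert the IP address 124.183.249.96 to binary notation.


124 = 01111100
183 = 10110111
249 = 11111001
96 = 01100000
Binary: 01111100.10110111.11111001.01100000


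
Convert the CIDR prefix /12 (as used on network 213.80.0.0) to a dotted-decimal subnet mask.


/12 means 12 network bits, 20 host bits
Binary: 11111111111100000000000000000000
Mask: 255.240.0.0


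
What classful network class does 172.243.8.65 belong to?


First octet: 172
Binary: 10101100
10xxxxxx -> Class B (128-191)
Class B, default mask 255.255.0.0 (/16)


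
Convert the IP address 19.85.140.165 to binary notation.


19 = 00010011
85 = 01010101
140 = 10001100
165 = 10100101
Binary: 00010011.01010101.10001100.10100101


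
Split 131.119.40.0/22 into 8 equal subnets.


New prefix = 22 + 3 = 25
Each subnet has 128 addresses
  131.119.40.0/25
  131.119.40.128/25
  131.119.41.0/25
  131.119.41.128/25
  131.119.42.0/25
  131.119.42.128/25
  131.119.43.0/25
  131.119.43.128/25
Subnets: 131.119.40.0/25, 131.119.40.128/25, 131.119.41.0/25, 131.119.41.128/25, 131.119.42.0/25, 131.119.42.128/25, 131.119.43.0/25, 131.119.43.128/25


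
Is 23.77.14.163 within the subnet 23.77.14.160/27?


Subnet network: 23.77.14.160
Test IP AND mask: 23.77.14.160
Yes, 23.77.14.163 is in 23.77.14.160/27


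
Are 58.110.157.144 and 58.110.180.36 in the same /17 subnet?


Mask: 255.255.128.0
58.110.157.144 AND mask = 58.110.128.0
58.110.180.36 AND mask = 58.110.128.0
Yes, same subnet (58.110.128.0)


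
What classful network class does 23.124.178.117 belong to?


First octet: 23
Binary: 00010111
0xxxxxxx -> Class A (1-126)
Class A, default mask 255.0.0.0 (/8)


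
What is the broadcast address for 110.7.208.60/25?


Network: 110.7.208.0/25
Host bits = 7
Set all host bits to 1:
Broadcast: 110.7.208.127


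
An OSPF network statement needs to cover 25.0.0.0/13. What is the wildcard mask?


Subnet mask: 255.248.0.0
Wildcard = 255.255.255.255 - subnet mask
255 - 255 = 0
255 - 248 = 7
255 - 0 = 255
255 - 0 = 255
Wildcard: 0.7.255.255


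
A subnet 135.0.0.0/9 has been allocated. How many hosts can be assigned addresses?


Host bits = 32 - 9 = 23
Total addresses = 2^23 = 8388608
Usable = total - 2 (network and broadcast)
Usable hosts: 8388606


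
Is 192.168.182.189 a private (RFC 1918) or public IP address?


RFC 1918 private ranges:
  10.0.0.0/8 (10.0.0.0 - 10.255.255.255)
  172.16.0.0/12 (172.16.0.0 - 172.31.255.255)
  192.168.0.0/16 (192.168.0.0 - 192.168.255.255)
Private (in 192.168.0.0/16)


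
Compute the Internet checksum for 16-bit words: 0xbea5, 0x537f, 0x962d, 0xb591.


Sum all words (with carry folding):
+ 0xbea5 = 0xbea5
+ 0x537f = 0x1225
+ 0x962d = 0xa852
+ 0xb591 = 0x5de4
One's complement: ~0x5de4
Checksum = 0xa21b


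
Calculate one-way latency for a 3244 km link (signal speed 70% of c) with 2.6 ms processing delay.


Speed = 0.7 * 3e5 km/s = 210000 km/s
Propagation delay = 3244 / 210000 = 0.0154 s = 15.4476 ms
Processing delay = 2.6 ms
Total one-way latency = 18.0476 ms


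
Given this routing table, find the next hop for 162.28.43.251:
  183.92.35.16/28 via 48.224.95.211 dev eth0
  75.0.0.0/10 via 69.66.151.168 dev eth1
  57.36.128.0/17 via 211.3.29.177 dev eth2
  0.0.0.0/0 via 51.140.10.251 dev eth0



Longest prefix match for 162.28.43.251:
  /28 183.92.35.16: no
  /10 75.0.0.0: no
  /17 57.36.128.0: no
  /0 0.0.0.0: MATCH
Selected: next-hop 51.140.10.251 via eth0 (matched /0)


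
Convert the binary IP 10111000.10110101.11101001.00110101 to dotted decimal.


10111000 = 184
10110101 = 181
11101001 = 233
00110101 = 53
IP: 184.181.233.53


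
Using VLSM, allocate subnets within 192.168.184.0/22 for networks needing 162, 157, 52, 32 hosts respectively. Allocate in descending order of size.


162 hosts -> /24 (254 usable): 192.168.184.0/24
157 hosts -> /24 (254 usable): 192.168.185.0/24
52 hosts -> /26 (62 usable): 192.168.186.0/26
32 hosts -> /26 (62 usable): 192.168.186.64/26
Allocation: 192.168.184.0/24 (162 hosts, 254 usable); 192.168.185.0/24 (157 hosts, 254 usable); 192.168.186.0/26 (52 hosts, 62 usable); 192.168.186.64/26 (32 hosts, 62 usable)


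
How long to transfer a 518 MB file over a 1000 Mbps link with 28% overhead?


Effective throughput = 1000 * (1 - 28/100) = 720 Mbps
File size in Mb = 518 * 8 = 4144 Mb
Time = 4144 / 720
Time = 5.7556 seconds


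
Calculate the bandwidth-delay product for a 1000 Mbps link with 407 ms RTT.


BDP = bandwidth * RTT
= 1000 Mbps * 407 ms
= 1000 * 1e6 * 407 / 1000 bits
= 407000000 bits
= 50875000 bytes
= 49682.6172 KB
BDP = 407000000 bits (50875000 bytes)


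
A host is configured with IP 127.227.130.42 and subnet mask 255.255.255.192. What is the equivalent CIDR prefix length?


Binary: 11111111.11111111.11111111.11000000
Count leading 1s
Prefix: /26


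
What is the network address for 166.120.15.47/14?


IP:   10100110.01111000.00001111.00101111
Mask: 11111111.11111100.00000000.00000000
AND operation:
Net:  10100110.01111000.00000000.00000000
Network: 166.120.0.0/14


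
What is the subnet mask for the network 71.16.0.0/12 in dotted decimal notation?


/12 means 12 network bits, 20 host bits
Binary: 11111111111100000000000000000000
Mask: 255.240.0.0


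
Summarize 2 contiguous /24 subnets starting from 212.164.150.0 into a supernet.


Original prefix: /24
Number of subnets: 2 = 2^1
New prefix = 24 - 1 = 23
Supernet: 212.164.150.0/23


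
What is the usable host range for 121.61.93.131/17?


Network: 121.61.0.0
Broadcast: 121.61.127.255
First usable = network + 1
Last usable = broadcast - 1
Range: 121.61.0.1 to 121.61.127.254


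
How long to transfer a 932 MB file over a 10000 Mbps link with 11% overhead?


Effective throughput = 10000 * (1 - 11/100) = 8900 Mbps
File size in Mb = 932 * 8 = 7456 Mb
Time = 7456 / 8900
Time = 0.8378 seconds


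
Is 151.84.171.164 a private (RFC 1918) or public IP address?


RFC 1918 private ranges:
  10.0.0.0/8 (10.0.0.0 - 10.255.255.255)
  172.16.0.0/12 (172.16.0.0 - 172.31.255.255)
  192.168.0.0/16 (192.168.0.0 - 192.168.255.255)
Public (not in any RFC 1918 range)


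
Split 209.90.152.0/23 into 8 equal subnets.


New prefix = 23 + 3 = 26
Each subnet has 64 addresses
  209.90.152.0/26
  209.90.152.64/26
  209.90.152.128/26
  209.90.152.192/26
  209.90.153.0/26
  209.90.153.64/26
  209.90.153.128/26
  209.90.153.192/26
Subnets: 209.90.152.0/26, 209.90.152.64/26, 209.90.152.128/26, 209.90.152.192/26, 209.90.153.0/26, 209.90.153.64/26, 209.90.153.128/26, 209.90.153.192/26


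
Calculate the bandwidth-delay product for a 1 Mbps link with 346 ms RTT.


BDP = bandwidth * RTT
= 1 Mbps * 346 ms
= 1 * 1e6 * 346 / 1000 bits
= 346000 bits
= 43250 bytes
= 42.2363 KB
BDP = 346000 bits (43250 bytes)


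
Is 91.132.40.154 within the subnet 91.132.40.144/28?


Subnet network: 91.132.40.144
Test IP AND mask: 91.132.40.144
Yes, 91.132.40.154 is in 91.132.40.144/28


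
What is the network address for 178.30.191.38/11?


IP:   10110010.00011110.10111111.00100110
Mask: 11111111.11100000.00000000.00000000
AND operation:
Net:  10110010.00000000.00000000.00000000
Network: 178.0.0.0/11


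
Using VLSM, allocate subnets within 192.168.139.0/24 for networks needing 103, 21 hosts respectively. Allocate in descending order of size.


103 hosts -> /25 (126 usable): 192.168.139.0/25
21 hosts -> /27 (30 usable): 192.168.139.128/27
Allocation: 192.168.139.0/25 (103 hosts, 126 usable); 192.168.139.128/27 (21 hosts, 30 usable)


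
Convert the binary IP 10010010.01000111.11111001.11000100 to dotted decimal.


10010010 = 146
01000111 = 71
11111001 = 249
11000100 = 196
IP: 146.71.249.196


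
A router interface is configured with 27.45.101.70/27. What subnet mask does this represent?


/27 means 27 network bits, 5 host bits
Binary: 11111111111111111111111111100000
Mask: 255.255.255.224


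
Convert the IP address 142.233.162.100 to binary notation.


142 = 10001110
233 = 11101001
162 = 10100010
100 = 01100100
Binary: 10001110.11101001.10100010.01100100


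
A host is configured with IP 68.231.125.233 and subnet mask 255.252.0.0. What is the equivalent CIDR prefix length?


Binary: 11111111.11111100.00000000.00000000
Count leading 1s
Prefix: /14


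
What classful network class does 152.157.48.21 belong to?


First octet: 152
Binary: 10011000
10xxxxxx -> Class B (128-191)
Class B, default mask 255.255.0.0 (/16)


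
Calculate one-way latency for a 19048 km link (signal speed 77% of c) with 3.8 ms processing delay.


Speed = 0.77 * 3e5 km/s = 231000 km/s
Propagation delay = 19048 / 231000 = 0.0825 s = 82.4589 ms
Processing delay = 3.8 ms
Total one-way latency = 86.2589 ms


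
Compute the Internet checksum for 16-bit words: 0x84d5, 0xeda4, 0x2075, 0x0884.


Sum all words (with carry folding):
+ 0x84d5 = 0x84d5
+ 0xeda4 = 0x727a
+ 0x2075 = 0x92ef
+ 0x0884 = 0x9b73
One's complement: ~0x9b73
Checksum = 0x648c


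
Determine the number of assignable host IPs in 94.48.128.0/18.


Host bits = 32 - 18 = 14
Total addresses = 2^14 = 16384
Usable = total - 2 (network and broadcast)
Usable hosts: 16382


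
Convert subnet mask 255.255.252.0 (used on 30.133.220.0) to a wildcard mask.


Subnet mask: 255.255.252.0
Wildcard = 255.255.255.255 - subnet mask
255 - 255 = 0
255 - 255 = 0
255 - 252 = 3
255 - 0 = 255
Wildcard: 0.0.3.255


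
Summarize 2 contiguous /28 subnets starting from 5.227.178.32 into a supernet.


Original prefix: /28
Number of subnets: 2 = 2^1
New prefix = 28 - 1 = 27
Supernet: 5.227.178.32/27


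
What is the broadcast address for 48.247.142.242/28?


Network: 48.247.142.240/28
Host bits = 4
Set all host bits to 1:
Broadcast: 48.247.142.255


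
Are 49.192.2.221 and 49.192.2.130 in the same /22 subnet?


Mask: 255.255.252.0
49.192.2.221 AND mask = 49.192.0.0
49.192.2.130 AND mask = 49.192.0.0
Yes, same subnet (49.192.0.0)


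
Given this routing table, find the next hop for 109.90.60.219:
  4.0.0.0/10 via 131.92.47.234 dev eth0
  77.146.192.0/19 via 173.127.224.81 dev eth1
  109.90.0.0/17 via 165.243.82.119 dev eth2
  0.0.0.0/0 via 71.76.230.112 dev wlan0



Longest prefix match for 109.90.60.219:
  /10 4.0.0.0: no
  /19 77.146.192.0: no
  /17 109.90.0.0: MATCH
  /0 0.0.0.0: MATCH
Selected: next-hop 165.243.82.119 via eth2 (matched /17)


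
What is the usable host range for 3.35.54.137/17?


Network: 3.35.0.0
Broadcast: 3.35.127.255
First usable = network + 1
Last usable = broadcast - 1
Range: 3.35.0.1 to 3.35.127.254


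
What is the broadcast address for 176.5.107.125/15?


Network: 176.4.0.0/15
Host bits = 17
Set all host bits to 1:
Broadcast: 176.5.255.255


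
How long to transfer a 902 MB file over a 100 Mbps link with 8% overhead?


Effective throughput = 100 * (1 - 8/100) = 92 Mbps
File size in Mb = 902 * 8 = 7216 Mb
Time = 7216 / 92
Time = 78.4348 seconds


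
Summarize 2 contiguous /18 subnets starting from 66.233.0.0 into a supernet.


Original prefix: /18
Number of subnets: 2 = 2^1
New prefix = 18 - 1 = 17
Supernet: 66.233.0.0/17


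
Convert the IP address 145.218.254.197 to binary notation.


145 = 10010001
218 = 11011010
254 = 11111110
197 = 11000101
Binary: 10010001.11011010.11111110.11000101


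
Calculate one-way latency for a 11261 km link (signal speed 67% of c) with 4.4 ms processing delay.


Speed = 0.67 * 3e5 km/s = 201000 km/s
Propagation delay = 11261 / 201000 = 0.056 s = 56.0249 ms
Processing delay = 4.4 ms
Total one-way latency = 60.4249 ms


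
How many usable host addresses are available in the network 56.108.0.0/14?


Host bits = 32 - 14 = 18
Total addresses = 2^18 = 262144
Usable = total - 2 (network and broadcast)
Usable hosts: 262142


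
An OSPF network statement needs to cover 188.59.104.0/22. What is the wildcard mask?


Subnet mask: 255.255.252.0
Wildcard = 255.255.255.255 - subnet mask
255 - 255 = 0
255 - 255 = 0
255 - 252 = 3
255 - 0 = 255
Wildcard: 0.0.3.255


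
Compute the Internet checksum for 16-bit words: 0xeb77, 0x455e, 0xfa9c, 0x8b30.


Sum all words (with carry folding):
+ 0xeb77 = 0xeb77
+ 0x455e = 0x30d6
+ 0xfa9c = 0x2b73
+ 0x8b30 = 0xb6a3
One's complement: ~0xb6a3
Checksum = 0x495c


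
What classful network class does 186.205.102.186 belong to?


First octet: 186
Binary: 10111010
10xxxxxx -> Class B (128-191)
Class B, default mask 255.255.0.0 (/16)


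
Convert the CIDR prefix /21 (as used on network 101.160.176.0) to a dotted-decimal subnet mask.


/21 means 21 network bits, 11 host bits
Binary: 11111111111111111111100000000000
Mask: 255.255.248.0


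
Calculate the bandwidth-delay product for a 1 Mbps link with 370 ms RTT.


BDP = bandwidth * RTT
= 1 Mbps * 370 ms
= 1 * 1e6 * 370 / 1000 bits
= 370000 bits
= 46250 bytes
= 45.166 KB
BDP = 370000 bits (46250 bytes)


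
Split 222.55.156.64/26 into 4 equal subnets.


New prefix = 26 + 2 = 28
Each subnet has 16 addresses
  222.55.156.64/28
  222.55.156.80/28
  222.55.156.96/28
  222.55.156.112/28
Subnets: 222.55.156.64/28, 222.55.156.80/28, 222.55.156.96/28, 222.55.156.112/28


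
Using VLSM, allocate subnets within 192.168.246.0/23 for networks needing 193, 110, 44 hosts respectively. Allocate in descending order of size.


193 hosts -> /24 (254 usable): 192.168.246.0/24
110 hosts -> /25 (126 usable): 192.168.247.0/25
44 hosts -> /26 (62 usable): 192.168.247.128/26
Allocation: 192.168.246.0/24 (193 hosts, 254 usable); 192.168.247.0/25 (110 hosts, 126 usable); 192.168.247.128/26 (44 hosts, 62 usable)


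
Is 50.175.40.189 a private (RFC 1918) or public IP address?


RFC 1918 private ranges:
  10.0.0.0/8 (10.0.0.0 - 10.255.255.255)
  172.16.0.0/12 (172.16.0.0 - 172.31.255.255)
  192.168.0.0/16 (192.168.0.0 - 192.168.255.255)
Public (not in any RFC 1918 range)


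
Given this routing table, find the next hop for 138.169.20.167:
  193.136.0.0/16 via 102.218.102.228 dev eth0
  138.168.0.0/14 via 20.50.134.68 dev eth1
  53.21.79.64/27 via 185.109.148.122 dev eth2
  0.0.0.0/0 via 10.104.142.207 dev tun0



Longest prefix match for 138.169.20.167:
  /16 193.136.0.0: no
  /14 138.168.0.0: MATCH
  /27 53.21.79.64: no
  /0 0.0.0.0: MATCH
Selected: next-hop 20.50.134.68 via eth1 (matched /14)


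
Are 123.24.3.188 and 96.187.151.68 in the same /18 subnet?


Mask: 255.255.192.0
123.24.3.188 AND mask = 123.24.0.0
96.187.151.68 AND mask = 96.187.128.0
No, different subnets (123.24.0.0 vs 96.187.128.0)


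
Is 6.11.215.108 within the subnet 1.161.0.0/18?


Subnet network: 1.161.0.0
Test IP AND mask: 6.11.192.0
No, 6.11.215.108 is not in 1.161.0.0/18


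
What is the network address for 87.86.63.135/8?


IP:   01010111.01010110.00111111.10000111
Mask: 11111111.00000000.00000000.00000000
AND operation:
Net:  01010111.00000000.00000000.00000000
Network: 87.0.0.0/8


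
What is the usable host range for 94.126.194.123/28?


Network: 94.126.194.112
Broadcast: 94.126.194.127
First usable = network + 1
Last usable = broadcast - 1
Range: 94.126.194.113 to 94.126.194.126


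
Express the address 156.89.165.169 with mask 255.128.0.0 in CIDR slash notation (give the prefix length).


Binary: 11111111.10000000.00000000.00000000
Count leading 1s
Prefix: /9


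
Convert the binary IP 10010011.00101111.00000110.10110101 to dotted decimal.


10010011 = 147
00101111 = 47
00000110 = 6
10110101 = 181
IP: 147.47.6.181


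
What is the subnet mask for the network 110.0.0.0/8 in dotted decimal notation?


/8 means 8 network bits, 24 host bits
Binary: 11111111000000000000000000000000
Mask: 255.0.0.0


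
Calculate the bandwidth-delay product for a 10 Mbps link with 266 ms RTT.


BDP = bandwidth * RTT
= 10 Mbps * 266 ms
= 10 * 1e6 * 266 / 1000 bits
= 2660000 bits
= 332500 bytes
= 324.707 KB
BDP = 2660000 bits (332500 bytes)


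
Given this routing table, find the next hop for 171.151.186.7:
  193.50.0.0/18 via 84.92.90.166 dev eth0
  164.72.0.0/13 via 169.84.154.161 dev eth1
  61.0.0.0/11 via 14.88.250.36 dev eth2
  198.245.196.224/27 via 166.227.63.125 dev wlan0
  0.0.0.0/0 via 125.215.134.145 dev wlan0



Longest prefix match for 171.151.186.7:
  /18 193.50.0.0: no
  /13 164.72.0.0: no
  /11 61.0.0.0: no
  /27 198.245.196.224: no
  /0 0.0.0.0: MATCH
Selected: next-hop 125.215.134.145 via wlan0 (matched /0)


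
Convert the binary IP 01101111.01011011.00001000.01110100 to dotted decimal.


01101111 = 111
01011011 = 91
00001000 = 8
01110100 = 116
IP: 111.91.8.116


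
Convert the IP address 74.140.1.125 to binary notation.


74 = 01001010
140 = 10001100
1 = 00000001
125 = 01111101
Binary: 01001010.10001100.00000001.01111101


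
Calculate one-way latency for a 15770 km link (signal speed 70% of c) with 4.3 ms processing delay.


Speed = 0.7 * 3e5 km/s = 210000 km/s
Propagation delay = 15770 / 210000 = 0.0751 s = 75.0952 ms
Processing delay = 4.3 ms
Total one-way latency = 79.3952 ms


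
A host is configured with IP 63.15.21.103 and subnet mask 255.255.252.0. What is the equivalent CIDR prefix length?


Binary: 11111111.11111111.11111100.00000000
Count leading 1s
Prefix: /22


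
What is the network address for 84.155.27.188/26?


IP:   01010100.10011011.00011011.10111100
Mask: 11111111.11111111.11111111.11000000
AND operation:
Net:  01010100.10011011.00011011.10000000
Network: 84.155.27.128/26


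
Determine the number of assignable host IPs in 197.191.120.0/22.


Host bits = 32 - 22 = 10
Total addresses = 2^10 = 1024
Usable = total - 2 (network and broadcast)
Usable hosts: 1022


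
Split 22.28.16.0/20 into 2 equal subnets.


New prefix = 20 + 1 = 21
Each subnet has 2048 addresses
  22.28.16.0/21
  22.28.24.0/21
Subnets: 22.28.16.0/21, 22.28.24.0/21


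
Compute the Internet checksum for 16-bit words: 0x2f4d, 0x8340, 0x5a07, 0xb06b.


Sum all words (with carry folding):
+ 0x2f4d = 0x2f4d
+ 0x8340 = 0xb28d
+ 0x5a07 = 0x0c95
+ 0xb06b = 0xbd00
One's complement: ~0xbd00
Checksum = 0x42ff


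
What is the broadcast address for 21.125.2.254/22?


Network: 21.125.0.0/22
Host bits = 10
Set all host bits to 1:
Broadcast: 21.125.3.255


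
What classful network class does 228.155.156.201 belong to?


First octet: 228
Binary: 11100100
1110xxxx -> Class D (224-239)
Class D (multicast), default mask N/A


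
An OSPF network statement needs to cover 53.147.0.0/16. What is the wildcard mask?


Subnet mask: 255.255.0.0
Wildcard = 255.255.255.255 - subnet mask
255 - 255 = 0
255 - 255 = 0
255 - 0 = 255
255 - 0 = 255
Wildcard: 0.0.255.255


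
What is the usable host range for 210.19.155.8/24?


Network: 210.19.155.0
Broadcast: 210.19.155.255
First usable = network + 1
Last usable = broadcast - 1
Range: 210.19.155.1 to 210.19.155.254


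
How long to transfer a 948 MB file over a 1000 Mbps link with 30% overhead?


Effective throughput = 1000 * (1 - 30/100) = 700 Mbps
File size in Mb = 948 * 8 = 7584 Mb
Time = 7584 / 700
Time = 10.8343 seconds


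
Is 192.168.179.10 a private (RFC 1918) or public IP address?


RFC 1918 private ranges:
  10.0.0.0/8 (10.0.0.0 - 10.255.255.255)
  172.16.0.0/12 (172.16.0.0 - 172.31.255.255)
  192.168.0.0/16 (192.168.0.0 - 192.168.255.255)
Private (in 192.168.0.0/16)


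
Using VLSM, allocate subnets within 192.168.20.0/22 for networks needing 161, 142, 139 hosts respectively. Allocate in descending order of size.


161 hosts -> /24 (254 usable): 192.168.20.0/24
142 hosts -> /24 (254 usable): 192.168.21.0/24
139 hosts -> /24 (254 usable): 192.168.22.0/24
Allocation: 192.168.20.0/24 (161 hosts, 254 usable); 192.168.21.0/24 (142 hosts, 254 usable); 192.168.22.0/24 (139 hosts, 254 usable)


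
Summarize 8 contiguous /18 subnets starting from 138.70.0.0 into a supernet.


Original prefix: /18
Number of subnets: 8 = 2^3
New prefix = 18 - 3 = 15
Supernet: 138.70.0.0/15


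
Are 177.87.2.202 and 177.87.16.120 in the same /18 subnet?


Mask: 255.255.192.0
177.87.2.202 AND mask = 177.87.0.0
177.87.16.120 AND mask = 177.87.0.0
Yes, same subnet (177.87.0.0)


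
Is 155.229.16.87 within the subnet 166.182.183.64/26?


Subnet network: 166.182.183.64
Test IP AND mask: 155.229.16.64
No, 155.229.16.87 is not in 166.182.183.64/26


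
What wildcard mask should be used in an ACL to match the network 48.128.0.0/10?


Subnet mask: 255.192.0.0
Wildcard = 255.255.255.255 - subnet mask
255 - 255 = 0
255 - 192 = 63
255 - 0 = 255
255 - 0 = 255
Wildcard: 0.63.255.255


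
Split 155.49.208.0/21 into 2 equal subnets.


New prefix = 21 + 1 = 22
Each subnet has 1024 addresses
  155.49.208.0/22
  155.49.212.0/22
Subnets: 155.49.208.0/22, 155.49.212.0/22


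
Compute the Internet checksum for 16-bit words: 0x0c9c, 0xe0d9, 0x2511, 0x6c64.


Sum all words (with carry folding):
+ 0x0c9c = 0x0c9c
+ 0xe0d9 = 0xed75
+ 0x2511 = 0x1287
+ 0x6c64 = 0x7eeb
One's complement: ~0x7eeb
Checksum = 0x8114


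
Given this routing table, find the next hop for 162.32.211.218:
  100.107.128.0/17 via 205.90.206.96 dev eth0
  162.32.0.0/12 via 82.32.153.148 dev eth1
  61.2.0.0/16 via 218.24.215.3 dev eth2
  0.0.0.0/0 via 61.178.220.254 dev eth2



Longest prefix match for 162.32.211.218:
  /17 100.107.128.0: no
  /12 162.32.0.0: MATCH
  /16 61.2.0.0: no
  /0 0.0.0.0: MATCH
Selected: next-hop 82.32.153.148 via eth1 (matched /12)


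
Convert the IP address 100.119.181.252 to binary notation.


100 = 01100100
119 = 01110111
181 = 10110101
252 = 11111100
Binary: 01100100.01110111.10110101.11111100


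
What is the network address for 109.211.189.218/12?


IP:   01101101.11010011.10111101.11011010
Mask: 11111111.11110000.00000000.00000000
AND operation:
Net:  01101101.11010000.00000000.00000000
Network: 109.208.0.0/12


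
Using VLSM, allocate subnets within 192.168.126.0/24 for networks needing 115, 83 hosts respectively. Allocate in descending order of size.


115 hosts -> /25 (126 usable): 192.168.126.0/25
83 hosts -> /25 (126 usable): 192.168.126.128/25
Allocation: 192.168.126.0/25 (115 hosts, 126 usable); 192.168.126.128/25 (83 hosts, 126 usable)


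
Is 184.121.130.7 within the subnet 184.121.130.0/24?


Subnet network: 184.121.130.0
Test IP AND mask: 184.121.130.0
Yes, 184.121.130.7 is in 184.121.130.0/24


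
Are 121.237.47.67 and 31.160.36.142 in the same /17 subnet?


Mask: 255.255.128.0
121.237.47.67 AND mask = 121.237.0.0
31.160.36.142 AND mask = 31.160.0.0
No, different subnets (121.237.0.0 vs 31.160.0.0)


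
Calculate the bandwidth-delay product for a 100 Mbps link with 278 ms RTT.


BDP = bandwidth * RTT
= 100 Mbps * 278 ms
= 100 * 1e6 * 278 / 1000 bits
= 27800000 bits
= 3475000 bytes
= 3393.5547 KB
BDP = 27800000 bits (3475000 bytes)


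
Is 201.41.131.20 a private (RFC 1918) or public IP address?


RFC 1918 private ranges:
  10.0.0.0/8 (10.0.0.0 - 10.255.255.255)
  172.16.0.0/12 (172.16.0.0 - 172.31.255.255)
  192.168.0.0/16 (192.168.0.0 - 192.168.255.255)
Public (not in any RFC 1918 range)


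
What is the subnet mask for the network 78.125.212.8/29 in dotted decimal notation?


/29 means 29 network bits, 3 host bits
Binary: 11111111111111111111111111111000
Mask: 255.255.255.248


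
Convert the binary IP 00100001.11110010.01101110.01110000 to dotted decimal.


00100001 = 33
11110010 = 242
01101110 = 110
01110000 = 112
IP: 33.242.110.112


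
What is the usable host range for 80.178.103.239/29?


Network: 80.178.103.232
Broadcast: 80.178.103.239
First usable = network + 1
Last usable = broadcast - 1
Range: 80.178.103.233 to 80.178.103.238


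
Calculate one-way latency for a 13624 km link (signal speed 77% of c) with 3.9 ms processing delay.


Speed = 0.77 * 3e5 km/s = 231000 km/s
Propagation delay = 13624 / 231000 = 0.059 s = 58.9784 ms
Processing delay = 3.9 ms
Total one-way latency = 62.8784 ms


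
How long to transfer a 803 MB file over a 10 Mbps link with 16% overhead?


Effective throughput = 10 * (1 - 16/100) = 8.4 Mbps
File size in Mb = 803 * 8 = 6424 Mb
Time = 6424 / 8.4
Time = 764.7619 seconds


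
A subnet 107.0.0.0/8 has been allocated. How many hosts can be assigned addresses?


Host bits = 32 - 8 = 24
Total addresses = 2^24 = 16777216
Usable = total - 2 (network and broadcast)
Usable hosts: 16777214


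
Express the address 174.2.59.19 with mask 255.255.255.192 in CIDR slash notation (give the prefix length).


Binary: 11111111.11111111.11111111.11000000
Count leading 1s
Prefix: /26


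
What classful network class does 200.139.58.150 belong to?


First octet: 200
Binary: 11001000
110xxxxx -> Class C (192-223)
Class C, default mask 255.255.255.0 (/24)


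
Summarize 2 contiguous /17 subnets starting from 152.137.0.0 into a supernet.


Original prefix: /17
Number of subnets: 2 = 2^1
New prefix = 17 - 1 = 16
Supernet: 152.137.0.0/16


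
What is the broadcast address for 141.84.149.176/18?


Network: 141.84.128.0/18
Host bits = 14
Set all host bits to 1:
Broadcast: 141.84.191.255


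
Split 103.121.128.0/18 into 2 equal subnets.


New prefix = 18 + 1 = 19
Each subnet has 8192 addresses
  103.121.128.0/19
  103.121.160.0/19
Subnets: 103.121.128.0/19, 103.121.160.0/19


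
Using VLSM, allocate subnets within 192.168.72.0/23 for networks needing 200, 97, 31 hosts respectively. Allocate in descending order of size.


200 hosts -> /24 (254 usable): 192.168.72.0/24
97 hosts -> /25 (126 usable): 192.168.73.0/25
31 hosts -> /26 (62 usable): 192.168.73.128/26
Allocation: 192.168.72.0/24 (200 hosts, 254 usable); 192.168.73.0/25 (97 hosts, 126 usable); 192.168.73.128/26 (31 hosts, 62 usable)


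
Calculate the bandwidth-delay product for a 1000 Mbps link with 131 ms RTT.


BDP = bandwidth * RTT
= 1000 Mbps * 131 ms
= 1000 * 1e6 * 131 / 1000 bits
= 131000000 bits
= 16375000 bytes
= 15991.2109 KB
BDP = 131000000 bits (16375000 bytes)


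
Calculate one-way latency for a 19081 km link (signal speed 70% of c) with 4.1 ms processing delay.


Speed = 0.7 * 3e5 km/s = 210000 km/s
Propagation delay = 19081 / 210000 = 0.0909 s = 90.8619 ms
Processing delay = 4.1 ms
Total one-way latency = 94.9619 ms


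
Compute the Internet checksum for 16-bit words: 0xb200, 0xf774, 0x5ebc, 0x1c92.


Sum all words (with carry folding):
+ 0xb200 = 0xb200
+ 0xf774 = 0xa975
+ 0x5ebc = 0x0832
+ 0x1c92 = 0x24c4
One's complement: ~0x24c4
Checksum = 0xdb3b


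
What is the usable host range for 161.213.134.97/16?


Network: 161.213.0.0
Broadcast: 161.213.255.255
First usable = network + 1
Last usable = broadcast - 1
Range: 161.213.0.1 to 161.213.255.254


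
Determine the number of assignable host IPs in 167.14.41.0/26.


Host bits = 32 - 26 = 6
Total addresses = 2^6 = 64
Usable = total - 2 (network and broadcast)
Usable hosts: 62


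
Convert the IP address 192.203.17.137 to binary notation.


192 = 11000000
203 = 11001011
17 = 00010001
137 = 10001001
Binary: 11000000.11001011.00010001.10001001


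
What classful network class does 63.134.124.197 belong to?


First octet: 63
Binary: 00111111
0xxxxxxx -> Class A (1-126)
Class A, default mask 255.0.0.0 (/8)


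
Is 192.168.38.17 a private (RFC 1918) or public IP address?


RFC 1918 private ranges:
  10.0.0.0/8 (10.0.0.0 - 10.255.255.255)
  172.16.0.0/12 (172.16.0.0 - 172.31.255.255)
  192.168.0.0/16 (192.168.0.0 - 192.168.255.255)
Private (in 192.168.0.0/16)


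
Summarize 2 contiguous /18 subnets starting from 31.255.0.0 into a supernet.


Original prefix: /18
Number of subnets: 2 = 2^1
New prefix = 18 - 1 = 17
Supernet: 31.255.0.0/17


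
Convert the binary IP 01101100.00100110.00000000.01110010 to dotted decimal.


01101100 = 108
00100110 = 38
00000000 = 0
01110010 = 114
IP: 108.38.0.114


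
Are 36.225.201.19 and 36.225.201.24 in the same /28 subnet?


Mask: 255.255.255.240
36.225.201.19 AND mask = 36.225.201.16
36.225.201.24 AND mask = 36.225.201.16
Yes, same subnet (36.225.201.16)


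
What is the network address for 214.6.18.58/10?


IP:   11010110.00000110.00010010.00111010
Mask: 11111111.11000000.00000000.00000000
AND operation:
Net:  11010110.00000000.00000000.00000000
Network: 214.0.0.0/10


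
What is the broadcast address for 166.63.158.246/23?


Network: 166.63.158.0/23
Host bits = 9
Set all host bits to 1:
Broadcast: 166.63.159.255


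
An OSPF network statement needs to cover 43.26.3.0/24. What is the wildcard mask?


Subnet mask: 255.255.255.0
Wildcard = 255.255.255.255 - subnet mask
255 - 255 = 0
255 - 255 = 0
255 - 255 = 0
255 - 0 = 255
Wildcard: 0.0.0.255


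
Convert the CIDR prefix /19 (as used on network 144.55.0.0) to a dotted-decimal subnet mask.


/19 means 19 network bits, 13 host bits
Binary: 11111111111111111110000000000000
Mask: 255.255.224.0


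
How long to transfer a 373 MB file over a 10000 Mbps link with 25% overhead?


Effective throughput = 10000 * (1 - 25/100) = 7500 Mbps
File size in Mb = 373 * 8 = 2984 Mb
Time = 2984 / 7500
Time = 0.3979 seconds


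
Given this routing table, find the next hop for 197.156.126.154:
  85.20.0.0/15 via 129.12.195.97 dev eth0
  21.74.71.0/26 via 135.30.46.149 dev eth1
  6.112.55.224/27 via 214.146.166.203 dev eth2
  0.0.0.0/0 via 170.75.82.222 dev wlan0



Longest prefix match for 197.156.126.154:
  /15 85.20.0.0: no
  /26 21.74.71.0: no
  /27 6.112.55.224: no
  /0 0.0.0.0: MATCH
Selected: next-hop 170.75.82.222 via wlan0 (matched /0)


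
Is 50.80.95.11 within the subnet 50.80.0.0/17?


Subnet network: 50.80.0.0
Test IP AND mask: 50.80.0.0
Yes, 50.80.95.11 is in 50.80.0.0/17


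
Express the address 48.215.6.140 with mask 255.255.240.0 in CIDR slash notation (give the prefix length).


Binary: 11111111.11111111.11110000.00000000
Count leading 1s
Prefix: /20


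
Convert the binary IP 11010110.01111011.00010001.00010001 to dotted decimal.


11010110 = 214
01111011 = 123
00010001 = 17
00010001 = 17
IP: 214.123.17.17


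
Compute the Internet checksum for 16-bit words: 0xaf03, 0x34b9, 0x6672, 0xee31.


Sum all words (with carry folding):
+ 0xaf03 = 0xaf03
+ 0x34b9 = 0xe3bc
+ 0x6672 = 0x4a2f
+ 0xee31 = 0x3861
One's complement: ~0x3861
Checksum = 0xc79e


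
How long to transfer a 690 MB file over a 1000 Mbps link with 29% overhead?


Effective throughput = 1000 * (1 - 29/100) = 710 Mbps
File size in Mb = 690 * 8 = 5520 Mb
Time = 5520 / 710
Time = 7.7746 seconds


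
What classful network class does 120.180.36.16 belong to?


First octet: 120
Binary: 01111000
0xxxxxxx -> Class A (1-126)
Class A, default mask 255.0.0.0 (/8)


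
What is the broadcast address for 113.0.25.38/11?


Network: 113.0.0.0/11
Host bits = 21
Set all host bits to 1:
Broadcast: 113.31.255.255


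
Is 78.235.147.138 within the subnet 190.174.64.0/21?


Subnet network: 190.174.64.0
Test IP AND mask: 78.235.144.0
No, 78.235.147.138 is not in 190.174.64.0/21


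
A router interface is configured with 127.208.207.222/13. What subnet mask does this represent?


/13 means 13 network bits, 19 host bits
Binary: 11111111111110000000000000000000
Mask: 255.248.0.0


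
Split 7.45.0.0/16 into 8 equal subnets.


New prefix = 16 + 3 = 19
Each subnet has 8192 addresses
  7.45.0.0/19
  7.45.32.0/19
  7.45.64.0/19
  7.45.96.0/19
  7.45.128.0/19
  7.45.160.0/19
  7.45.192.0/19
  7.45.224.0/19
Subnets: 7.45.0.0/19, 7.45.32.0/19, 7.45.64.0/19, 7.45.96.0/19, 7.45.128.0/19, 7.45.160.0/19, 7.45.192.0/19, 7.45.224.0/19


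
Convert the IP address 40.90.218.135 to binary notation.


40 = 00101000
90 = 01011010
218 = 11011010
135 = 10000111
Binary: 00101000.01011010.11011010.10000111


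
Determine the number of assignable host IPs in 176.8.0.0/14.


Host bits = 32 - 14 = 18
Total addresses = 2^18 = 262144
Usable = total - 2 (network and broadcast)
Usable hosts: 262142


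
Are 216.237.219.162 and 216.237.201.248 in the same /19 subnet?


Mask: 255.255.224.0
216.237.219.162 AND mask = 216.237.192.0
216.237.201.248 AND mask = 216.237.192.0
Yes, same subnet (216.237.192.0)


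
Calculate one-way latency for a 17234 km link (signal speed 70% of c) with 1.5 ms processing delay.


Speed = 0.7 * 3e5 km/s = 210000 km/s
Propagation delay = 17234 / 210000 = 0.0821 s = 82.0667 ms
Processing delay = 1.5 ms
Total one-way latency = 83.5667 ms


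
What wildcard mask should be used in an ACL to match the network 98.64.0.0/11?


Subnet mask: 255.224.0.0
Wildcard = 255.255.255.255 - subnet mask
255 - 255 = 0
255 - 224 = 31
255 - 0 = 255
255 - 0 = 255
Wildcard: 0.31.255.255


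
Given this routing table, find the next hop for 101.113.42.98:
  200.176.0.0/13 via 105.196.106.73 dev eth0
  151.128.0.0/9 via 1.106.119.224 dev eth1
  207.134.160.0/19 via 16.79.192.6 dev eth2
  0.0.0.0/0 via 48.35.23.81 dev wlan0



Longest prefix match for 101.113.42.98:
  /13 200.176.0.0: no
  /9 151.128.0.0: no
  /19 207.134.160.0: no
  /0 0.0.0.0: MATCH
Selected: next-hop 48.35.23.81 via wlan0 (matched /0)


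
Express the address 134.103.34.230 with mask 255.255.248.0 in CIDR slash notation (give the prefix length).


Binary: 11111111.11111111.11111000.00000000
Count leading 1s
Prefix: /21


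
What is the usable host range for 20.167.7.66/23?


Network: 20.167.6.0
Broadcast: 20.167.7.255
First usable = network + 1
Last usable = broadcast - 1
Range: 20.167.6.1 to 20.167.7.254


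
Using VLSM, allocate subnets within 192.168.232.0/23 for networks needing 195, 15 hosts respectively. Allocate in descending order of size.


195 hosts -> /24 (254 usable): 192.168.232.0/24
15 hosts -> /27 (30 usable): 192.168.233.0/27
Allocation: 192.168.232.0/24 (195 hosts, 254 usable); 192.168.233.0/27 (15 hosts, 30 usable)


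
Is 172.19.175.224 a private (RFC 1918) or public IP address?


RFC 1918 private ranges:
  10.0.0.0/8 (10.0.0.0 - 10.255.255.255)
  172.16.0.0/12 (172.16.0.0 - 172.31.255.255)
  192.168.0.0/16 (192.168.0.0 - 192.168.255.255)
Private (in 172.16.0.0/12)


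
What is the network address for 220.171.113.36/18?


IP:   11011100.10101011.01110001.00100100
Mask: 11111111.11111111.11000000.00000000
AND operation:
Net:  11011100.10101011.01000000.00000000
Network: 220.171.64.0/18


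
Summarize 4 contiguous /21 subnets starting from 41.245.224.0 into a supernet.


Original prefix: /21
Number of subnets: 4 = 2^2
New prefix = 21 - 2 = 19
Supernet: 41.245.224.0/19


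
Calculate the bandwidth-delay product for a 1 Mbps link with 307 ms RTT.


BDP = bandwidth * RTT
= 1 Mbps * 307 ms
= 1 * 1e6 * 307 / 1000 bits
= 307000 bits
= 38375 bytes
= 37.4756 KB
BDP = 307000 bits (38375 bytes)


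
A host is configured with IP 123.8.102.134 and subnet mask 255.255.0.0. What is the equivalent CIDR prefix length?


Binary: 11111111.11111111.00000000.00000000
Count leading 1s
Prefix: /16


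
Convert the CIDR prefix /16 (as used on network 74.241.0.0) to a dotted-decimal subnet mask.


/16 means 16 network bits, 16 host bits
Binary: 11111111111111110000000000000000
Mask: 255.255.0.0


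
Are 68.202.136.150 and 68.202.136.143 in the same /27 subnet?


Mask: 255.255.255.224
68.202.136.150 AND mask = 68.202.136.128
68.202.136.143 AND mask = 68.202.136.128
Yes, same subnet (68.202.136.128)


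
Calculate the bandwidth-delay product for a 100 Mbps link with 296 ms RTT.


BDP = bandwidth * RTT
= 100 Mbps * 296 ms
= 100 * 1e6 * 296 / 1000 bits
= 29600000 bits
= 3700000 bytes
= 3613.2812 KB
BDP = 29600000 bits (3700000 bytes)


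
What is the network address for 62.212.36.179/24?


IP:   00111110.11010100.00100100.10110011
Mask: 11111111.11111111.11111111.00000000
AND operation:
Net:  00111110.11010100.00100100.00000000
Network: 62.212.36.0/24


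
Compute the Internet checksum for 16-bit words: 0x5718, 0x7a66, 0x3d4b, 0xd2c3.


Sum all words (with carry folding):
+ 0x5718 = 0x5718
+ 0x7a66 = 0xd17e
+ 0x3d4b = 0x0eca
+ 0xd2c3 = 0xe18d
One's complement: ~0xe18d
Checksum = 0x1e72


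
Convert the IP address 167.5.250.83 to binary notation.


167 = 10100111
5 = 00000101
250 = 11111010
83 = 01010011
Binary: 10100111.00000101.11111010.01010011


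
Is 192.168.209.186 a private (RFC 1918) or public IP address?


RFC 1918 private ranges:
  10.0.0.0/8 (10.0.0.0 - 10.255.255.255)
  172.16.0.0/12 (172.16.0.0 - 172.31.255.255)
  192.168.0.0/16 (192.168.0.0 - 192.168.255.255)
Private (in 192.168.0.0/16)


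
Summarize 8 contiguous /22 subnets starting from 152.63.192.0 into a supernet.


Original prefix: /22
Number of subnets: 8 = 2^3
New prefix = 22 - 3 = 19
Supernet: 152.63.192.0/19


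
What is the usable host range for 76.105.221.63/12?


Network: 76.96.0.0
Broadcast: 76.111.255.255
First usable = network + 1
Last usable = broadcast - 1
Range: 76.96.0.1 to 76.111.255.254


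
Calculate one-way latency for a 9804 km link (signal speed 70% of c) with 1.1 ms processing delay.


Speed = 0.7 * 3e5 km/s = 210000 km/s
Propagation delay = 9804 / 210000 = 0.0467 s = 46.6857 ms
Processing delay = 1.1 ms
Total one-way latency = 47.7857 ms
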